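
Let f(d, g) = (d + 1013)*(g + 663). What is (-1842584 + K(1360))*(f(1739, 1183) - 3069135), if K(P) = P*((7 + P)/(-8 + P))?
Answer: -625769155731442/169 ≈ -3.7028e+12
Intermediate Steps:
f(d, g) = (663 + g)*(1013 + d) (f(d, g) = (1013 + d)*(663 + g) = (663 + g)*(1013 + d))
K(P) = P*(7 + P)/(-8 + P) (K(P) = P*((7 + P)/(-8 + P)) = P*(7 + P)/(-8 + P))
(-1842584 + K(1360))*(f(1739, 1183) - 3069135) = (-1842584 + 1360*(7 + 1360)/(-8 + 1360))*((671619 + 663*1739 + 1013*1183 + 1739*1183) - 3069135) = (-1842584 + 1360*1367/1352)*((671619 + 1152957 + 1198379 + 2057237) - 3069135) = (-1842584 + 1360*(1/1352)*1367)*(5080192 - 3069135) = (-1842584 + 232390/169)*2011057 = -311164306/169*2011057 = -625769155731442/169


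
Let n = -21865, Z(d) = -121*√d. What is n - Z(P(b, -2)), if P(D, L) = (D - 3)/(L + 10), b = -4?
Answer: -21865 + 121*I*√14/4 ≈ -21865.0 + 113.19*I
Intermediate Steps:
P(D, L) = (-3 + D)/(10 + L)
n - Z(P(b, -2)) = -21865 - (-121)*√((-3 - 4)/(10 - 2)) = -21865 - (-121)*√(-7/8) = -21865 - (-121)*I*√14/4 = -21865 + 121*I*√14/4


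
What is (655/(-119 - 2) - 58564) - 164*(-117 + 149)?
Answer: -7721907/121 ≈ -63817.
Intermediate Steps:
(655/(-119 - 2) - 58564) - 164*(-117 + 149) = (655/(-121) - 58564) - 164*32 = (655*(-1/121) - 58564) - 5248 = (-655/121 - 58564) - 5248 = -7086899/121 - 5248 = -7721907/121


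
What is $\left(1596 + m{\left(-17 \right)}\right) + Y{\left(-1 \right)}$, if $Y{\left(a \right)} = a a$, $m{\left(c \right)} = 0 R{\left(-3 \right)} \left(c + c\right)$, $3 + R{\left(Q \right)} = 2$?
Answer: $1597$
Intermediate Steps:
$R{\left(Q \right)} = -1$ ($R{\left(Q \right)} = -3 + 2 = -1$)
$m{\left(c \right)} = 0$ ($m{\left(c \right)} = 0 \left(-1\right) \left(c + c\right) = 0 \cdot 2 c = 0$)
$Y{\left(a \right)} = a^{2}$
$\left(1596 + m{\left(-17 \right)}\right) + Y{\left(-1 \right)} = \left(1596 + 0\right) + \left(-1\right)^{2} = 1596 + 1 = 1597$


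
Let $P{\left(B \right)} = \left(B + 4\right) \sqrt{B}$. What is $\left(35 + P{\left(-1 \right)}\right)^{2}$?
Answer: $1216 + 210 i \approx 1216.0 + 210.0 i$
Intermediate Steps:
$P{\left(B \right)} = \sqrt{B} \left(4 + B\right)$ ($P{\left(B \right)} = \left(4 + B\right) \sqrt{B} = \sqrt{B} \left(4 + B\right)$)
$\left(35 + P{\left(-1 \right)}\right)^{2} = \left(35 + \sqrt{-1} \left(4 - 1\right)\right)^{2} = \left(35 + i 3\right)^{2} = \left(35 + 3 i\right)^{2}$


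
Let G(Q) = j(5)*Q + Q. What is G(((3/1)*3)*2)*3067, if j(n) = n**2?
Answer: 1435356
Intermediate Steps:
G(Q) = 26*Q (G(Q) = 5**2*Q + Q = 25*Q + Q = 26*Q)
G(((3/1)*3)*2)*3067 = (26*(((3/1)*3)*2))*3067 = (26*(((3*1)*3)*2))*3067 = (26*((3*3)*2))*3067 = (26*(9*2))*3067 = (26*18)*3067 = 468*3067 = 1435356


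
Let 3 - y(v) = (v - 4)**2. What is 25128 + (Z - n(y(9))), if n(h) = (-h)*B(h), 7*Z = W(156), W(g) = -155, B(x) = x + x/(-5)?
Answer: 892257/35 ≈ 25493.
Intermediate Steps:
B(x) = 4*x/5 (B(x) = x + x*(-1/5) = x - x/5 = 4*x/5)
y(v) = 3 - (-4 + v)**2 (y(v) = 3 - (v - 4)**2 = 3 - (-4 + v)**2)
Z = -155/7 (Z = (1/7)*(-155) = -155/7 ≈ -22.143)
n(h) = -4*h**2/5 (n(h) = (-h)*(4*h/5) = -4*h**2/5)
25128 + (Z - n(y(9))) = 25128 + (-155/7 - (-4)*(3 - (-4 + 9)**2)**2/5) = 25128 + (-155/7 - (-4)*(3 - 1*5**2)**2/5) = 25128 + (-155/7 - (-4)*(3 - 1*25)**2/5) = 25128 + (-155/7 - (-4)*(3 - 25)**2/5) = 25128 + (-155/7 - (-4)*(-22)**2/5) = 25128 + (-155/7 - (-4)*484/5) = 25128 + (-155/7 - 1*(-1936/5)) = 25128 + (-155/7 + 1936/5) = 25128 + 12777/35 = 892257/35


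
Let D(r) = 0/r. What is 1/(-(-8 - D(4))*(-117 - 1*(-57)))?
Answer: -1/480 ≈ -0.0020833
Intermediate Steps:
D(r) = 0
1/(-(-8 - D(4))*(-117 - 1*(-57))) = 1/(-(-8 - 1*0)*(-117 - 1*(-57))) = 1/(-(-8 + 0)*(-117 + 57)) = 1/(-(-8)*(-60)) = 1/(-1*480) = 1/(-480) = -1/480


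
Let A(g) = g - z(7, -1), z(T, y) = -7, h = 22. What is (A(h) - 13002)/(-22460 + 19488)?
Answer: 12973/2972 ≈ 4.3651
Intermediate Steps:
A(g) = 7 + g (A(g) = g - 1*(-7) = g + 7 = 7 + g)
(A(h) - 13002)/(-22460 + 19488) = ((7 + 22) - 13002)/(-22460 + 19488) = (29 - 13002)/(-2972) = -12973*(-1/2972) = 12973/2972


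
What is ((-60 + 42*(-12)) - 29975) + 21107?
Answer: -9432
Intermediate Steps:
((-60 + 42*(-12)) - 29975) + 21107 = ((-60 - 504) - 29975) + 21107 = (-564 - 29975) + 21107 = -30539 + 21107 = -9432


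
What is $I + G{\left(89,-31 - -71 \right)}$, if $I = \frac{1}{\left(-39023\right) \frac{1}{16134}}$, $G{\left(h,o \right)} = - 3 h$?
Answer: $- \frac{10435275}{39023} \approx -267.41$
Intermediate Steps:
$I = - \frac{16134}{39023}$ ($I = \frac{1}{\left(-39023\right) \frac{1}{16134}} = \frac{1}{- \frac{39023}{16134}} = - \frac{16134}{39023} \approx -0.41345$)
$I + G{\left(89,-31 - -71 \right)} = - \frac{16134}{39023} - 267 = - \frac{10435275}{39023}$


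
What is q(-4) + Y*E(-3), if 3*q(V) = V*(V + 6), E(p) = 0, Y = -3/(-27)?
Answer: -8/3 ≈ -2.6667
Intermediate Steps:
Y = ⅑ (Y = -3*(-1/27) = ⅑ ≈ 0.11111)
q(V) = V*(6 + V)/3 (q(V) = (V*(V + 6))/3 = (V*(6 + V))/3 = V*(6 + V)/3)
q(-4) + Y*E(-3) = (⅓)*(-4)*(6 - 4) + (⅑)*0 = (⅓)*(-4)*2 + 0 = -8/3 + 0 = -8/3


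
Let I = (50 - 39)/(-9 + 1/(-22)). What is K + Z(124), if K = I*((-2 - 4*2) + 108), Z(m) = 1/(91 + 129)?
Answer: -5217321/43780 ≈ -119.17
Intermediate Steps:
I = -242/199 (I = 11/(-9 - 1/22) = 11/(-199/22) = 11*(-22/199) = -242/199 ≈ -1.2161)
Z(m) = 1/220
K = -23716/199 (K = -242*((-2 - 4*2) + 108)/199 = -242*((-2 - 8) + 108)/199 = -242*(-10 + 108)/199 = -242/199*98 = -23716/199 ≈ -119.18)
K + Z(124) = -23716/199 + 1/220 = -5217321/43780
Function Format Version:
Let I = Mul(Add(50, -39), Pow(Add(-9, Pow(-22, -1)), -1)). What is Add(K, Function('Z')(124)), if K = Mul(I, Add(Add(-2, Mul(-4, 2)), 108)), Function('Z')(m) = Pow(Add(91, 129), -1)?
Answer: Rational(-5217321, 43780) ≈ -119.17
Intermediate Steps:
I = Rational(-242, 199) (I = Mul(11, Pow(Add(-9, Rational(-1, 22)), -1)) = Mul(11, Pow(Rational(-199, 22), -1)) = Mul(11, Rational(-22, 199)) = Rational(-242, 199) ≈ -1.2161)
Function('Z')(m) = Rational(1, 220) (Function('Z')(m) = Pow(220, -1) = Rational(1, 220))
K = Rational(-23716, 199) (K = Mul(Rational(-242, 199), Add(Add(-2, Mul(-4, 2)), 108)) = Mul(Rational(-242, 199), Add(Add(-2, -8), 108)) = Mul(Rational(-242, 199), Add(-10, 108)) = Mul(Rational(-242, 199), 98) = Rational(-23716, 199) ≈ -119.18)
Add(K, Function('Z')(124)) = Add(Rational(-23716, 199), Rational(1, 220)) = Rational(-5217321, 43780)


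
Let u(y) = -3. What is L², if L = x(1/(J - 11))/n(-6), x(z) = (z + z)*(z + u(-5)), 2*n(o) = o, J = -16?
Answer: 26896/4782969 ≈ 0.0056233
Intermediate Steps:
n(o) = o/2
x(z) = 2*z*(-3 + z) (x(z) = (z + z)*(z - 3) = (2*z)*(-3 + z) = 2*z*(-3 + z))
L = -164/2187 (L = (2*(-3 + 1/(-16 - 11))/(-16 - 11))/(((½)*(-6))) = (2*(-3 + 1/(-27))/(-27))/(-3) = (2*(-1/27)*(-3 - 1/27))*(-⅓) = (2*(-1/27)*(-82/27))*(-⅓) = (164/729)*(-⅓) = -164/2187 ≈ -0.074989)
L² = (-164/2187)² = 26896/4782969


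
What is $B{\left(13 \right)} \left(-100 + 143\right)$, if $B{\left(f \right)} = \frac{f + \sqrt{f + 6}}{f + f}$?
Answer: $\frac{43}{2} + \frac{43 \sqrt{19}}{26} \approx 28.709$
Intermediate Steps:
$B{\left(f \right)} = \frac{f + \sqrt{6 + f}}{2 f}$
$B{\left(13 \right)} \left(-100 + 143\right) = \frac{13 + \sqrt{6 + 13}}{2 \cdot 13} \left(-100 + 143\right) = \frac{1}{2} \cdot \frac{1}{13} \left(13 + \sqrt{19}\right) 43 = \left(\frac{1}{2} + \frac{\sqrt{19}}{26}\right) 43 = \frac{43}{2} + \frac{43 \sqrt{19}}{26}$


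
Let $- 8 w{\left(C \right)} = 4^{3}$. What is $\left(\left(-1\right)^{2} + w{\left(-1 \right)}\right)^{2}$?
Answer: $49$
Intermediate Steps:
$w{\left(C \right)} = -8$ ($w{\left(C \right)} = - \frac{4^{3}}{8} = \left(- \frac{1}{8}\right) 64 = -8$)
$\left(\left(-1\right)^{2} + w{\left(-1 \right)}\right)^{2} = \left(\left(-1\right)^{2} - 8\right)^{2} = \left(1 - 8\right)^{2} = \left(-7\right)^{2} = 49$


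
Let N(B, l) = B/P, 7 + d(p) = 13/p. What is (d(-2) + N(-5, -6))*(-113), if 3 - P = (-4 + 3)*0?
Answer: 10283/6 ≈ 1713.8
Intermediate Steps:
P = 3 (P = 3 - (-4 + 3)*0 = 3 - (-1)*0 = 3 - 1*0 = 3 + 0 = 3)
d(p) = -7 + 13/p
N(B, l) = B/3
(d(-2) + N(-5, -6))*(-113) = ((-7 + 13/(-2)) + (⅓)*(-5))*(-113) = ((-7 + 13*(-½)) - 5/3)*(-113) = ((-7 - 13/2) - 5/3)*(-113) = (-27/2 - 5/3)*(-113) = -91/6*(-113) = 10283/6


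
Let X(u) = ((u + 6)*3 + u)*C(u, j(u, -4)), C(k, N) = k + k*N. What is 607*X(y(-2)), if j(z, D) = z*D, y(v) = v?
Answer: -109260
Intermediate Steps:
j(z, D) = D*z
C(k, N) = k + N*k
X(u) = u*(1 - 4*u)*(18 + 4*u) (X(u) = ((u + 6)*3 + u)*(u*(1 - 4*u)) = ((6 + u)*3 + u)*(u*(1 - 4*u)) = ((18 + 3*u) + u)*(u*(1 - 4*u)) = (18 + 4*u)*(u*(1 - 4*u)) = u*(1 - 4*u)*(18 + 4*u))
607*X(y(-2)) = 607*(2*(-2)*(9 - 34*(-2) - 8*(-2)²)) = 607*(2*(-2)*(9 + 68 - 8*4)) = 607*(2*(-2)*(9 + 68 - 32)) = 607*(2*(-2)*45) = 607*(-180) = -109260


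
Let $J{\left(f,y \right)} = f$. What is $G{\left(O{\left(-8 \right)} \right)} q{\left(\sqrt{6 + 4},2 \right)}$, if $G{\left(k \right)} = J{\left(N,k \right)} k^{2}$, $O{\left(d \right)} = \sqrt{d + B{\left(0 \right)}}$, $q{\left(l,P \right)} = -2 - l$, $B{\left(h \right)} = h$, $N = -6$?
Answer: $-96 - 48 \sqrt{10} \approx -247.79$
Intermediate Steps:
$O{\left(d \right)} = \sqrt{d}$ ($O{\left(d \right)} = \sqrt{d + 0} = \sqrt{d}$)
$G{\left(k \right)} = - 6 k^{2}$
$G{\left(O{\left(-8 \right)} \right)} q{\left(\sqrt{6 + 4},2 \right)} = - 6 \left(\sqrt{-8}\right)^{2} \left(-2 - \sqrt{6 + 4}\right) = - 6 \left(2 i \sqrt{2}\right)^{2} \left(-2 - \sqrt{10}\right) = \left(-6\right) \left(-8\right) \left(-2 - \sqrt{10}\right) = 48 \left(-2 - \sqrt{10}\right) = -96 - 48 \sqrt{10}$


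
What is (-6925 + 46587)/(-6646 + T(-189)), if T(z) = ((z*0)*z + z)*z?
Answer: 39662/29075 ≈ 1.3641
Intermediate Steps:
T(z) = z² (T(z) = (0*z + z)*z = (0 + z)*z = z*z = z²)
(-6925 + 46587)/(-6646 + T(-189)) = (-6925 + 46587)/(-6646 + (-189)²) = 39662/(-6646 + 35721) = 39662/29075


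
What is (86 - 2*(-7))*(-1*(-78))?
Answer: 7800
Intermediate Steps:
(86 - 2*(-7))*(-1*(-78)) = (86 + 14)*78 = 100*78 = 7800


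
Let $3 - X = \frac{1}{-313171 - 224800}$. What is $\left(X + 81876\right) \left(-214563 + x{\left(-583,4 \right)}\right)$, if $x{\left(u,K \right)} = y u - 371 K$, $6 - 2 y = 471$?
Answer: $- \frac{3545884440291245}{537971} \approx -6.5912 \cdot 10^{9}$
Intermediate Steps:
$y = - \frac{465}{2}$ ($y = 3 - \frac{471}{2} = - \frac{465}{2} \approx -232.5$)
$x{\left(u,K \right)} = - 371 K - \frac{465 u}{2}$ ($x{\left(u,K \right)} = - \frac{465 u}{2} - 371 K = - 371 K - \frac{465 u}{2}$)
$X = \frac{1613914}{537971}$ ($X = 3 - \frac{1}{-313171 - 224800} = 3 - \frac{1}{-537971} = 3 - - \frac{1}{537971} = 3 + \frac{1}{537971} = \frac{1613914}{537971} \approx 3.0$)
$\left(X + 81876\right) \left(-214563 + x{\left(-583,4 \right)}\right) = \left(\frac{1613914}{537971} + 81876\right) \left(-214563 - - \frac{268127}{2}\right) = \frac{44048527510 \left(-214563 + \left(-1484 + \frac{271095}{2}\right)\right)}{537971} = \frac{44048527510 \left(-214563 + \frac{268127}{2}\right)}{537971} = \frac{44048527510}{537971} \left(- \frac{160999}{2}\right) = - \frac{3545884440291245}{537971}$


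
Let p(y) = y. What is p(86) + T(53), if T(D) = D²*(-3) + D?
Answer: -8288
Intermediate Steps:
T(D) = D - 3*D² (T(D) = -3*D² + D = D - 3*D²)
p(86) + T(53) = 86 + 53*(1 - 3*53) = 86 + 53*(1 - 159) = 86 + 53*(-158) = 86 - 8374 = -8288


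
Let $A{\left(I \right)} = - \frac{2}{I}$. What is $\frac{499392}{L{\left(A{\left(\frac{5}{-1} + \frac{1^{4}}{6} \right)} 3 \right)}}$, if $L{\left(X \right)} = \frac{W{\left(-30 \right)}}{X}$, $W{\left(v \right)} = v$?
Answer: $- \frac{2996352}{145} \approx -20665.0$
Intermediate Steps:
$L{\left(X \right)} = - \frac{30}{X}$
$\frac{499392}{L{\left(A{\left(\frac{5}{-1} + \frac{1^{4}}{6} \right)} 3 \right)}} = \frac{499392}{\left(-30\right) \frac{1}{- \frac{2}{\frac{5}{-1} + \frac{1^{4}}{6}} \cdot 3}} = \frac{499392}{\left(-30\right) \frac{1}{- \frac{2}{5 \left(-1\right) + 1 \cdot \frac{1}{6}} \cdot 3}} = \frac{499392}{\left(-30\right) \frac{1}{- \frac{2}{-5 + \frac{1}{6}} \cdot 3}} = \frac{499392}{\left(-30\right) \frac{1}{- \frac{2}{- \frac{29}{6}} \cdot 3}} = \frac{499392}{\left(-30\right) \frac{1}{\left(-2\right) \left(- \frac{6}{29}\right) 3}} = \frac{499392}{\left(-30\right) \frac{1}{\frac{12}{29} \cdot 3}} = \frac{499392}{\left(-30\right) \frac{1}{\frac{36}{29}}} = \frac{499392}{\left(-30\right) \frac{29}{36}} = \frac{499392}{- \frac{145}{6}} = 499392 \left(- \frac{6}{145}\right) = - \frac{2996352}{145}$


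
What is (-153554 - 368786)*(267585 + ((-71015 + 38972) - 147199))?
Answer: -46145082620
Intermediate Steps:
(-153554 - 368786)*(267585 + ((-71015 + 38972) - 147199)) = -522340*(267585 + (-32043 - 147199)) = -522340*(267585 - 179242) = -522340*88343 = -46145082620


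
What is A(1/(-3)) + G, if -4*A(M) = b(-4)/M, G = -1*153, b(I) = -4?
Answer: -156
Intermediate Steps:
G = -153
A(M) = 1/M (A(M) = -(-1)/M = 1/M)
A(1/(-3)) + G = 1/(1/(-3)) - 153 = 1/(-⅓) - 153 = -3 - 153 = -156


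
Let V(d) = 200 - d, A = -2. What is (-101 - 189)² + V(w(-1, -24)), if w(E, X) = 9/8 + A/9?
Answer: 6069535/72 ≈ 84299.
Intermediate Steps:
w(E, X) = 65/72 (w(E, X) = 9/8 - 2/9 = 65/72)
(-101 - 189)² + V(w(-1, -24)) = (-101 - 189)² + (200 - 1*65/72) = (-290)² + (200 - 65/72) = 84100 + 14335/72 = 6069535/72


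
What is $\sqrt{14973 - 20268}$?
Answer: $i \sqrt{5295} \approx 72.767 i$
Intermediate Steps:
$\sqrt{14973 - 20268} = \sqrt{-5295} = i \sqrt{5295}$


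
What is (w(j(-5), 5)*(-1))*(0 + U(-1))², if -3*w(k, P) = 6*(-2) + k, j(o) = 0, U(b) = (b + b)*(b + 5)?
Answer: -256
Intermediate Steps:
U(b) = 2*b*(5 + b) (U(b) = (2*b)*(5 + b) = 2*b*(5 + b))
w(k, P) = 4 - k/3 (w(k, P) = -(6*(-2) + k)/3 = -(-12 + k)/3 = 4 - k/3)
(w(j(-5), 5)*(-1))*(0 + U(-1))² = ((4 - ⅓*0)*(-1))*(0 + 2*(-1)*(5 - 1))² = ((4 + 0)*(-1))*(0 + 2*(-1)*4)² = (4*(-1))*(0 - 8)² = -4*(-8)² = -4*64 = -256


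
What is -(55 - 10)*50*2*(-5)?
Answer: 22500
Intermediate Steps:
-(55 - 10)*50*2*(-5) = -45*50*(-10) = -2250*(-10) = -1*(-22500) = 22500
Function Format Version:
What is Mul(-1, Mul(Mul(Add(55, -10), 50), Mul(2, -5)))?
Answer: 22500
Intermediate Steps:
Mul(-1, Mul(Mul(Add(55, -10), 50), Mul(2, -5))) = Mul(-1, Mul(Mul(45, 50), -10)) = Mul(-1, Mul(2250, -10)) = Mul(-1, -22500) = 22500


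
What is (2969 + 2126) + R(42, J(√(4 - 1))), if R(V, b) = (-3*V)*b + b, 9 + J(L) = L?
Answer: 6220 - 125*√3 ≈ 6003.5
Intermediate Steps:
J(L) = -9 + L
R(V, b) = b - 3*V*b (R(V, b) = -3*V*b + b = b - 3*V*b)
(2969 + 2126) + R(42, J(√(4 - 1))) = (2969 + 2126) + (-9 + √(4 - 1))*(1 - 3*42) = 5095 + (-9 + √3)*(1 - 126) = 5095 + (-9 + √3)*(-125) = 5095 + (1125 - 125*√3) = 6220 - 125*√3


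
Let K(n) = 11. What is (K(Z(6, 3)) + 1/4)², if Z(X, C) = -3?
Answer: 2025/16 ≈ 126.56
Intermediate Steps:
(K(Z(6, 3)) + 1/4)² = (11 + 1/4)² = (11 + ¼)² = (45/4)² = 2025/16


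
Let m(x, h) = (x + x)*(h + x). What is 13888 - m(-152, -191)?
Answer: -90384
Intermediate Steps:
m(x, h) = 2*x*(h + x) (m(x, h) = (2*x)*(h + x) = 2*x*(h + x))
13888 - m(-152, -191) = 13888 - 2*(-152)*(-191 - 152) = 13888 - 2*(-152)*(-343) = 13888 - 1*104272 = 13888 - 104272 = -90384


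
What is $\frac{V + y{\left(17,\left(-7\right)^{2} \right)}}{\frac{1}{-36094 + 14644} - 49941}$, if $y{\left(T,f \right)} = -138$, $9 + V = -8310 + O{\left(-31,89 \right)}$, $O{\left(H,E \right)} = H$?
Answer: $\frac{182067600}{1071234451} \approx 0.16996$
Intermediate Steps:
$V = -8350$ ($V = -9 - 8341 = -8350$)
$\frac{V + y{\left(17,\left(-7\right)^{2} \right)}}{\frac{1}{-36094 + 14644} - 49941} = \frac{-8350 - 138}{\frac{1}{-36094 + 14644} - 49941} = - \frac{8488}{\frac{1}{-21450} - 49941} = - \frac{8488}{- \frac{1}{21450} - 49941} = - \frac{8488}{- \frac{1071234451}{21450}} = \left(-8488\right) \left(- \frac{21450}{1071234451}\right) = \frac{182067600}{1071234451}$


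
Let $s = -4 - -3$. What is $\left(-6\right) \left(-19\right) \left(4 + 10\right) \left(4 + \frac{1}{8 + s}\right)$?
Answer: $6612$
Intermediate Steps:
$s = -1$ ($s = -4 + 3 = -1$)
$\left(-6\right) \left(-19\right) \left(4 + 10\right) \left(4 + \frac{1}{8 + s}\right) = \left(-6\right) \left(-19\right) \left(4 + 10\right) \left(4 + \frac{1}{8 - 1}\right) = 114 \cdot 14 \left(4 + \frac{1}{7}\right) = 114 \cdot 14 \cdot \frac{29}{7} = 114 \cdot 58 = 6612$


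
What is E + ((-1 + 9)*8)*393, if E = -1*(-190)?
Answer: 25342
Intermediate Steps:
E = 190
E + ((-1 + 9)*8)*393 = 190 + ((-1 + 9)*8)*393 = 190 + (8*8)*393 = 190 + 64*393 = 190 + 25152 = 25342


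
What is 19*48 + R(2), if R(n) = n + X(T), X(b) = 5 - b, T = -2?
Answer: 921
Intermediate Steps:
R(n) = 7 + n (R(n) = n + (5 - 1*(-2)) = n + (5 + 2) = n + 7 = 7 + n)
19*48 + R(2) = 19*48 + (7 + 2) = 912 + 9 = 921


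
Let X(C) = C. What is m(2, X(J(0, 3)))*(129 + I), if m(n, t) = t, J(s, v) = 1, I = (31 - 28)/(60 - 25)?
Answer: 4518/35 ≈ 129.09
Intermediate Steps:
I = 3/35 ≈ 0.085714
m(2, X(J(0, 3)))*(129 + I) = 1*(129 + 3/35) = 1*(4518/35) = 4518/35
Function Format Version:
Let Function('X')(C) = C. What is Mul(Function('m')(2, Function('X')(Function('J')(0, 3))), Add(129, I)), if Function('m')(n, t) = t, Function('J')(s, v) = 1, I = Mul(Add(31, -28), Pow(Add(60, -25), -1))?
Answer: Rational(4518, 35) ≈ 129.09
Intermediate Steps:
I = Rational(3, 35) (I = Mul(3, Pow(35, -1)) = Mul(3, Rational(1, 35)) = Rational(3, 35) ≈ 0.085714)
Mul(Function('m')(2, Function('X')(Function('J')(0, 3))), Add(129, I)) = Mul(1, Add(129, Rational(3, 35))) = Mul(1, Rational(4518, 35)) = Rational(4518, 35)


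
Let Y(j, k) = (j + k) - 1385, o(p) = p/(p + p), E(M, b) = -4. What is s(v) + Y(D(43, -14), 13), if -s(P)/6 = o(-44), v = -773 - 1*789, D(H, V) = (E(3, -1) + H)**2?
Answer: 146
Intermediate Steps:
D(H, V) = (-4 + H)**2
o(p) = 1/2 (o(p) = p/((2*p)) = p*(1/(2*p)) = 1/2)
Y(j, k) = -1385 + j + k
v = -1562 (v = -773 - 789 = -1562)
s(P) = -3 (s(P) = -6*1/2 = -3)
s(v) + Y(D(43, -14), 13) = -3 + (-1385 + (-4 + 43)**2 + 13) = -3 + (-1385 + 39**2 + 13) = -3 + (-1385 + 1521 + 13) = -3 + 149 = 146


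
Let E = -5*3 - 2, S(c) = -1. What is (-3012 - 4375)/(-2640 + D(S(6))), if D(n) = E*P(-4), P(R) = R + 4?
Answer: 7387/2640 ≈ 2.7981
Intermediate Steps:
P(R) = 4 + R
E = -17 (E = -15 - 2 = -17)
D(n) = 0 (D(n) = -17*(4 - 4) = -17*0 = 0)
(-3012 - 4375)/(-2640 + D(S(6))) = (-3012 - 4375)/(-2640 + 0) = -7387/(-2640) = -7387*(-1/2640) = 7387/2640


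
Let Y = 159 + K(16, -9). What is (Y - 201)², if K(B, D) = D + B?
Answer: 1225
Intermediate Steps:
K(B, D) = B + D
Y = 166 (Y = 159 + (16 - 9) = 159 + 7 = 166)
(Y - 201)² = (166 - 201)² = (-35)² = 1225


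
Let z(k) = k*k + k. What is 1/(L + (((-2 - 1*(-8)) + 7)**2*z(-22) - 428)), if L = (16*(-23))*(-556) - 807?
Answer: 1/281451 ≈ 3.5530e-6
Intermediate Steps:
z(k) = k + k**2 (z(k) = k**2 + k = k + k**2)
L = 203801 (L = -368*(-556) - 807 = 204608 - 807 = 203801)
1/(L + (((-2 - 1*(-8)) + 7)**2*z(-22) - 428)) = 1/(203801 + (((-2 - 1*(-8)) + 7)**2*(-22*(1 - 22)) - 428)) = 1/(203801 + (((-2 + 8) + 7)**2*(-22*(-21)) - 428)) = 1/(203801 + ((6 + 7)**2*462 - 428)) = 1/(203801 + (13**2*462 - 428)) = 1/(203801 + (169*462 - 428)) = 1/(203801 + (78078 - 428)) = 1/(203801 + 77650) = 1/281451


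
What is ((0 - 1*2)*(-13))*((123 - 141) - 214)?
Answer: -6032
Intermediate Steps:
((0 - 1*2)*(-13))*((123 - 141) - 214) = ((0 - 2)*(-13))*(-18 - 214) = -2*(-13)*(-232) = 26*(-232) = -6032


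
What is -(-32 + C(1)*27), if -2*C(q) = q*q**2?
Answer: 91/2 ≈ 45.500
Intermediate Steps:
C(q) = -q**3/2 (C(q) = -q*q**2/2 = -q**3/2)
-(-32 + C(1)*27) = -(-32 - 1/2*1**3*27) = -(-32 - 1/2*1*27) = -(-32 - 1/2*27) = -(-32 - 27/2) = -1*(-91/2) = 91/2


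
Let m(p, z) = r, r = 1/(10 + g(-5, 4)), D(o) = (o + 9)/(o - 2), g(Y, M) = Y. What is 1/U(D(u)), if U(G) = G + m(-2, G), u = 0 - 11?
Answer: 65/23 ≈ 2.8261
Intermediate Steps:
u = -11
D(o) = (9 + o)/(-2 + o)
r = 1/5 (r = 1/(10 - 5) = 1/5 ≈ 0.20000)
m(p, z) = 1/5
U(G) = 1/5 + G (U(G) = G + 1/5 = 1/5 + G)
1/U(D(u)) = 1/(1/5 + (9 - 11)/(-2 - 11)) = 1/(1/5 - 2/(-13)) = 1/(1/5 - 1/13*(-2)) = 1/(1/5 + 2/13) = 1/(23/65) = 65/23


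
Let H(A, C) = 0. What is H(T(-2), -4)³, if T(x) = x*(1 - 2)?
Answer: 0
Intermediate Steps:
T(x) = -x (T(x) = x*(-1) = -x)
H(T(-2), -4)³ = 0³ = 0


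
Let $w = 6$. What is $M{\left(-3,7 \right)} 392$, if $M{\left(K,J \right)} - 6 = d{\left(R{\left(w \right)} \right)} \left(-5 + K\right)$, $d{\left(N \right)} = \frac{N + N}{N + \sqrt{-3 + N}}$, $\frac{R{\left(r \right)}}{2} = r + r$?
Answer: $- \frac{769104}{185} + \frac{50176 \sqrt{21}}{185} \approx -2914.4$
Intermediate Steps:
$R{\left(r \right)} = 4 r$ ($R{\left(r \right)} = 2 \left(r + r\right) = 2 \cdot 2 r = 4 r$)
$d{\left(N \right)} = \frac{2 N}{N + \sqrt{-3 + N}}$
$M{\left(K,J \right)} = 6 + \frac{48 \left(-5 + K\right)}{24 + \sqrt{21}}$ ($M{\left(K,J \right)} = 6 + \frac{2 \cdot 4 \cdot 6}{4 \cdot 6 + \sqrt{-3 + 4 \cdot 6}} \left(-5 + K\right) = 6 + 2 \cdot 24 \frac{1}{24 + \sqrt{-3 + 24}} \left(-5 + K\right) = 6 + 2 \cdot 24 \frac{1}{24 + \sqrt{21}} \left(-5 + K\right) = 6 + \frac{48}{24 + \sqrt{21}} \left(-5 + K\right) = 6 + \frac{48 \left(-5 + K\right)}{24 + \sqrt{21}}$)
$M{\left(-3,7 \right)} 392 = \left(- \frac{162}{37} + \frac{16 \sqrt{21}}{37} + \frac{384}{185} \left(-3\right) - - \frac{48 \sqrt{21}}{185}\right) 392 = \left(- \frac{162}{37} + \frac{16 \sqrt{21}}{37} - \frac{1152}{185} + \frac{48 \sqrt{21}}{185}\right) 392 = \left(- \frac{1962}{185} + \frac{128 \sqrt{21}}{185}\right) 392 = - \frac{769104}{185} + \frac{50176 \sqrt{21}}{185}$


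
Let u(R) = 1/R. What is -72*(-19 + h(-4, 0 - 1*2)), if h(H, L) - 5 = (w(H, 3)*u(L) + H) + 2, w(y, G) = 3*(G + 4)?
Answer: 1908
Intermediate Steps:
w(y, G) = 12 + 3*G (w(y, G) = 3*(4 + G) = 12 + 3*G)
h(H, L) = 7 + H + 21/L (h(H, L) = 5 + (((12 + 3*3)/L + H) + 2) = 5 + (((12 + 9)/L + H) + 2) = 5 + ((21/L + H) + 2) = 5 + ((H + 21/L) + 2) = 5 + (2 + H + 21/L) = 7 + H + 21/L)
-72*(-19 + h(-4, 0 - 1*2)) = -72*(-19 + (7 - 4 + 21/(0 - 1*2))) = -72*(-19 + (7 - 4 + 21/(0 - 2))) = -72*(-19 + (7 - 4 + 21/(-2))) = -72*(-19 + (7 - 4 + 21*(-1/2))) = -72*(-19 + (7 - 4 - 21/2)) = -72*(-19 - 15/2) = -72*(-53/2) = 1908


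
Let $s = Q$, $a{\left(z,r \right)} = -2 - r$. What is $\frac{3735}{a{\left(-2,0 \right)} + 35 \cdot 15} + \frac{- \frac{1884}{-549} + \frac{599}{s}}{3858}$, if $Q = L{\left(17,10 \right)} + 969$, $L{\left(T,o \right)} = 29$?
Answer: $\frac{2632073482223}{368506831356} \approx 7.1425$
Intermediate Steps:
$Q = 998$ ($Q = 29 + 969 = 998$)
$s = 998$
$\frac{3735}{a{\left(-2,0 \right)} + 35 \cdot 15} + \frac{- \frac{1884}{-549} + \frac{599}{s}}{3858} = \frac{3735}{\left(-2 - 0\right) + 35 \cdot 15} + \frac{- \frac{1884}{-549} + \frac{599}{998}}{3858} = \frac{3735}{\left(-2 + 0\right) + 525} + \left(\left(-1884\right) \left(- \frac{1}{549}\right) + 599 \cdot \frac{1}{998}\right) \frac{1}{3858} = \frac{3735}{-2 + 525} + \left(\frac{628}{183} + \frac{599}{998}\right) \frac{1}{3858} = \frac{3735}{523} + \frac{736361}{182634} \cdot \frac{1}{3858} = 3735 \cdot \frac{1}{523} + \frac{736361}{704601972} = \frac{3735}{523} + \frac{736361}{704601972} = \frac{2632073482223}{368506831356}$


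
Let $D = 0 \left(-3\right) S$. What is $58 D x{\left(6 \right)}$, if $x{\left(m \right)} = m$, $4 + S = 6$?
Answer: $0$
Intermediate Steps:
$S = 2$ ($S = -4 + 6 = 2$)
$D = 0$ ($D = 0 \left(-3\right) 2 = 0 \cdot 2 = 0$)
$58 D x{\left(6 \right)} = 58 \cdot 0 \cdot 6 = 0 \cdot 6 = 0$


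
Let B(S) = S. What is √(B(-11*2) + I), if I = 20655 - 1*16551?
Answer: √4082 ≈ 63.891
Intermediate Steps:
I = 4104 (I = 20655 - 16551 = 4104)
√(B(-11*2) + I) = √(-11*2 + 4104) = √(-22 + 4104) = √4082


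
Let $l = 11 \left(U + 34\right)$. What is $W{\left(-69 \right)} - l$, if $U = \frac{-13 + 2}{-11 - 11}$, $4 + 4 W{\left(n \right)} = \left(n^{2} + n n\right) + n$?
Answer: $\frac{7931}{4} \approx 1982.8$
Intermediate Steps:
$W{\left(n \right)} = -1 + \frac{n^{2}}{2} + \frac{n}{4}$ ($W{\left(n \right)} = -1 + \frac{\left(n^{2} + n n\right) + n}{4} = -1 + \frac{\left(n^{2} + n^{2}\right) + n}{4} = -1 + \frac{2 n^{2} + n}{4} = -1 + \frac{n + 2 n^{2}}{4} = -1 + \left(\frac{n^{2}}{2} + \frac{n}{4}\right) = -1 + \frac{n^{2}}{2} + \frac{n}{4}$)
$U = \frac{1}{2}$ ($U = - \frac{11}{-22} = \left(-11\right) \left(- \frac{1}{22}\right) = \frac{1}{2} \approx 0.5$)
$l = \frac{759}{2}$ ($l = 11 \left(\frac{1}{2} + 34\right) = 11 \cdot \frac{69}{2} = \frac{759}{2} \approx 379.5$)
$W{\left(-69 \right)} - l = \left(-1 + \frac{\left(-69\right)^{2}}{2} + \frac{1}{4} \left(-69\right)\right) - \frac{759}{2} = \left(-1 + \frac{1}{2} \cdot 4761 - \frac{69}{4}\right) - \frac{759}{2} = \left(-1 + \frac{4761}{2} - \frac{69}{4}\right) - \frac{759}{2} = \frac{9449}{4} - \frac{759}{2} = \frac{7931}{4}$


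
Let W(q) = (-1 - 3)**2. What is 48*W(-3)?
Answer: 768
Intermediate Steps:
W(q) = 16 (W(q) = (-4)**2 = 16)
48*W(-3) = 48*16 = 768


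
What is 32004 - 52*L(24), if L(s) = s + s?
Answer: 29508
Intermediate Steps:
L(s) = 2*s
32004 - 52*L(24) = 32004 - 52*2*24 = 32004 - 52*48 = 32004 - 1*2496 = 32004 - 2496 = 29508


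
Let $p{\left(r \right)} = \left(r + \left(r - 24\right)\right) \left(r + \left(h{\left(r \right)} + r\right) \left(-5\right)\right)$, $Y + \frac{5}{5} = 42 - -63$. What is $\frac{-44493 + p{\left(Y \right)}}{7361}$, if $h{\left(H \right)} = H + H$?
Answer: $- \frac{312397}{7361} \approx -42.439$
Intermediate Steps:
$h{\left(H \right)} = 2 H$
$Y = 104$ ($Y = -1 + \left(42 - -63\right) = -1 + \left(42 + 63\right) = -1 + 105 = 104$)
$p{\left(r \right)} = - 14 r \left(-24 + 2 r\right)$ ($p{\left(r \right)} = \left(r + \left(r - 24\right)\right) \left(r + \left(2 r + r\right) \left(-5\right)\right) = \left(r + \left(-24 + r\right)\right) \left(r + 3 r \left(-5\right)\right) = \left(-24 + 2 r\right) \left(r - 15 r\right) = \left(-24 + 2 r\right) \left(- 14 r\right) = - 14 r \left(-24 + 2 r\right)$)
$\frac{-44493 + p{\left(Y \right)}}{7361} = \frac{-44493 + 28 \cdot 104 \left(12 - 104\right)}{7361} = \left(-44493 + 28 \cdot 104 \left(12 - 104\right)\right) \frac{1}{7361} = \left(-44493 + 28 \cdot 104 \left(-92\right)\right) \frac{1}{7361} = \left(-44493 - 267904\right) \frac{1}{7361} = \left(-312397\right) \frac{1}{7361} = - \frac{312397}{7361}$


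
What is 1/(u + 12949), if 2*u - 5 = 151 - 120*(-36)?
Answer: 1/15187 ≈ 6.5846e-5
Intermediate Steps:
u = 2238 (u = 5/2 + (151 - 120*(-36))/2 = 5/2 + (151 + 4320)/2 = 5/2 + (1/2)*4471 = 5/2 + 4471/2 = 2238)
1/(u + 12949) = 1/(2238 + 12949) = 1/15187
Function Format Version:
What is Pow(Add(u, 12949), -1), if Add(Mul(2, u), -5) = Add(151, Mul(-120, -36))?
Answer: Rational(1, 15187) ≈ 6.5846e-5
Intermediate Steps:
u = 2238 (u = Add(Rational(5, 2), Mul(Rational(1, 2), Add(151, Mul(-120, -36)))) = Add(Rational(5, 2), Mul(Rational(1, 2), Add(151, 4320))) = Add(Rational(5, 2), Mul(Rational(1, 2), 4471)) = Add(Rational(5, 2), Rational(4471, 2)) = 2238)
Pow(Add(u, 12949), -1) = Pow(Add(2238, 12949), -1) = Pow(15187, -1) = Rational(1, 15187)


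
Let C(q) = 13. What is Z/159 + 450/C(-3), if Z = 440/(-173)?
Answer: 12372430/357591 ≈ 34.599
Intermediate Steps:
Z = -440/173 (Z = 440*(-1/173) = -440/173 ≈ -2.5434)
Z/159 + 450/C(-3) = -440/173/159 + 450/13 = -440/173*1/159 + 450*(1/13) = -440/27507 + 450/13 = 12372430/357591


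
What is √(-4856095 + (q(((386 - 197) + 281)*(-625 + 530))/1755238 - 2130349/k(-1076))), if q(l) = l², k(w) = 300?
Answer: I*√3370349108988653372067/26328570 ≈ 2205.0*I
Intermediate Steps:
√(-4856095 + (q(((386 - 197) + 281)*(-625 + 530))/1755238 - 2130349/k(-1076))) = √(-4856095 + ((((386 - 197) + 281)*(-625 + 530))²/1755238 - 2130349/300)) = √(-4856095 + (((189 + 281)*(-95))²*(1/1755238) - 2130349*1/300)) = √(-4856095 + ((470*(-95))²*(1/1755238) - 2130349/300)) = √(-4856095 + ((-44650)²*(1/1755238) - 2130349/300)) = √(-4856095 + (1993622500*(1/1755238) - 2130349/300)) = √(-4856095 + (996811250/877619 - 2130349/300)) = √(-4856095 - 1570591384031/263285700) = √(-1280110962725531/263285700) = I*√3370349108988653372067/26328570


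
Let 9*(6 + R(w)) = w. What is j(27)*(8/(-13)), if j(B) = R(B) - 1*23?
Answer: 16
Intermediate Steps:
R(w) = -6 + w/9
j(B) = -29 + B/9 (j(B) = (-6 + B/9) - 1*23 = (-6 + B/9) - 23 = -29 + B/9)
j(27)*(8/(-13)) = (-29 + (1/9)*27)*(8/(-13)) = (-29 + 3)*(8*(-1/13)) = -26*(-8/13) = 16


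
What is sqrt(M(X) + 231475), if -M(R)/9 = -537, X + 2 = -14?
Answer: 2*sqrt(59077) ≈ 486.12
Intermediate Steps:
X = -16 (X = -2 - 14 = -16)
M(R) = 4833 (M(R) = -9*(-537) = 4833)
sqrt(M(X) + 231475) = sqrt(4833 + 231475) = sqrt(236308) = 2*sqrt(59077)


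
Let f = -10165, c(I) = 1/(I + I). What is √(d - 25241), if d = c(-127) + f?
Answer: 25*I*√3654806/254 ≈ 188.16*I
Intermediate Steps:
c(I) = 1/(2*I)
d = -2581911/254 (d = (½)/(-127) - 10165 = (½)*(-1/127) - 10165 = -1/254 - 10165 = -2581911/254 ≈ -10165.)
√(d - 25241) = √(-2581911/254 - 25241) = √(-8993125/254) = 25*I*√3654806/254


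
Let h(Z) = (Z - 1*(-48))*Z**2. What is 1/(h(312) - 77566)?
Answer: 1/34966274 ≈ 2.8599e-8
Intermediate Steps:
h(Z) = Z**2*(48 + Z) (h(Z) = (Z + 48)*Z**2 = (48 + Z)*Z**2 = Z**2*(48 + Z))
1/(h(312) - 77566) = 1/(312**2*(48 + 312) - 77566) = 1/(97344*360 - 77566) = 1/(35043840 - 77566) = 1/34966274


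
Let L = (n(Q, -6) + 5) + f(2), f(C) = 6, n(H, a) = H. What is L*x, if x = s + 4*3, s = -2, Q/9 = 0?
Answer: 110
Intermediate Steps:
Q = 0 (Q = 9*0 = 0)
L = 11 (L = (0 + 5) + 6 = 5 + 6 = 11)
x = 10 (x = -2 + 4*3 = -2 + 12 = 10)
L*x = 11*10 = 110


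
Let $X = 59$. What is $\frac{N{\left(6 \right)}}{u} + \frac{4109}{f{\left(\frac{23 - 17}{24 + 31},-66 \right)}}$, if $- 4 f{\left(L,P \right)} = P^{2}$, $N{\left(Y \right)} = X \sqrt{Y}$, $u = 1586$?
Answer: $- \frac{4109}{1089} + \frac{59 \sqrt{6}}{1586} \approx -3.6821$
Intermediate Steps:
$N{\left(Y \right)} = 59 \sqrt{Y}$
$f{\left(L,P \right)} = - \frac{P^{2}}{4}$
$\frac{N{\left(6 \right)}}{u} + \frac{4109}{f{\left(\frac{23 - 17}{24 + 31},-66 \right)}} = \frac{59 \sqrt{6}}{1586} + \frac{4109}{\left(- \frac{1}{4}\right) \left(-66\right)^{2}} = 59 \sqrt{6} \cdot \frac{1}{1586} + \frac{4109}{\left(- \frac{1}{4}\right) 4356} = \frac{59 \sqrt{6}}{1586} + \frac{4109}{-1089} = \frac{59 \sqrt{6}}{1586} + 4109 \left(- \frac{1}{1089}\right) = \frac{59 \sqrt{6}}{1586} - \frac{4109}{1089} = - \frac{4109}{1089} + \frac{59 \sqrt{6}}{1586}$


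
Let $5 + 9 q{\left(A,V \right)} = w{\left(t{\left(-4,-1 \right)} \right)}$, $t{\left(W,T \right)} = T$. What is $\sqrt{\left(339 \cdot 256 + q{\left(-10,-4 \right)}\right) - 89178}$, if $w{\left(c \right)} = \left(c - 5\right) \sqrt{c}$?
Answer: $\frac{\sqrt{-21551 - 6 i}}{3} \approx 0.0068119 - 48.934 i$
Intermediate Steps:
$w{\left(c \right)} = \sqrt{c} \left(-5 + c\right)$ ($w{\left(c \right)} = \left(-5 + c\right) \sqrt{c} = \sqrt{c} \left(-5 + c\right)$)
$q{\left(A,V \right)} = - \frac{5}{9} - \frac{2 i}{3}$ ($q{\left(A,V \right)} = - \frac{5}{9} + \frac{\sqrt{-1} \left(-5 - 1\right)}{9} = - \frac{5}{9} + \frac{i \left(-6\right)}{9} = - \frac{5}{9} + \frac{\left(-6\right) i}{9} = - \frac{5}{9} - \frac{2 i}{3}$)
$\sqrt{\left(339 \cdot 256 + q{\left(-10,-4 \right)}\right) - 89178} = \sqrt{\left(339 \cdot 256 - \left(\frac{5}{9} + \frac{2 i}{3}\right)\right) - 89178} = \sqrt{\left(86784 - \left(\frac{5}{9} + \frac{2 i}{3}\right)\right) - 89178} = \sqrt{\left(\frac{781051}{9} - \frac{2 i}{3}\right) - 89178} = \sqrt{- \frac{21551}{9} - \frac{2 i}{3}}$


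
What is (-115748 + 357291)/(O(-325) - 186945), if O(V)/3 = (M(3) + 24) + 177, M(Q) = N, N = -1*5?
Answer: -241543/186357 ≈ -1.2961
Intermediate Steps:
N = -5
M(Q) = -5
O(V) = 588 (O(V) = 3*((-5 + 24) + 177) = 3*(19 + 177) = 3*196 = 588)
(-115748 + 357291)/(O(-325) - 186945) = (-115748 + 357291)/(588 - 186945) = 241543/(-186357) = 241543*(-1/186357) = -241543/186357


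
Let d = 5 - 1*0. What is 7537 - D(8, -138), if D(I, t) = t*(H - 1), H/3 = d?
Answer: 9469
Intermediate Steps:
d = 5 (d = 5 + 0 = 5)
H = 15 (H = 3*5 = 15)
D(I, t) = 14*t (D(I, t) = t*(15 - 1) = t*14 = 14*t)
7537 - D(8, -138) = 7537 - 14*(-138) = 7537 - 1*(-1932) = 7537 + 1932 = 9469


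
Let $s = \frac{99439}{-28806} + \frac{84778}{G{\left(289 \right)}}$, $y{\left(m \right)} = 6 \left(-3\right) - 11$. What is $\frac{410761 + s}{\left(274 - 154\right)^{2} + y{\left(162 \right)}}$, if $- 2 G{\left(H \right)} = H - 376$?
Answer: $\frac{49252036085}{1715022822} \approx 28.718$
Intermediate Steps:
$G{\left(H \right)} = 188 - \frac{H}{2}$ ($G{\left(H \right)} = - \frac{H - 376}{2} = - \frac{-376 + H}{2} = 188 - \frac{H}{2}$)
$y{\left(m \right)} = -29$ ($y{\left(m \right)} = -18 - 11 = -29$)
$s = \frac{1625192981}{835374}$ ($s = \frac{99439}{-28806} + \frac{84778}{188 - \frac{289}{2}} = 99439 \left(- \frac{1}{28806}\right) + \frac{84778}{188 - \frac{289}{2}} = - \frac{99439}{28806} + \frac{84778}{\frac{87}{2}} = - \frac{99439}{28806} + 84778 \cdot \frac{2}{87} = - \frac{99439}{28806} + \frac{169556}{87} = \frac{1625192981}{835374} \approx 1945.5$)
$\frac{410761 + s}{\left(274 - 154\right)^{2} + y{\left(162 \right)}} = \frac{410761 + \frac{1625192981}{835374}}{\left(274 - 154\right)^{2} - 29} = \frac{344764252595}{835374 \left(120^{2} - 29\right)} = \frac{344764252595}{835374 \left(14400 - 29\right)} = \frac{344764252595}{835374 \cdot 14371} = \frac{344764252595}{835374} \cdot \frac{1}{14371} = \frac{49252036085}{1715022822}$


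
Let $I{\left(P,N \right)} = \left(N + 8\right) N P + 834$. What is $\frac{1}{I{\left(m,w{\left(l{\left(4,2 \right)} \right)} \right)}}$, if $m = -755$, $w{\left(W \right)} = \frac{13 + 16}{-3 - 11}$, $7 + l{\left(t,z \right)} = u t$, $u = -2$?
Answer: $\frac{196}{1980749} \approx 9.8952 \cdot 10^{-5}$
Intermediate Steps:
$l{\left(t,z \right)} = -7 - 2 t$
$w{\left(W \right)} = - \frac{29}{14}$ ($w{\left(W \right)} = \frac{29}{-14} = 29 \left(- \frac{1}{14}\right) = - \frac{29}{14}$)
$I{\left(P,N \right)} = 834 + N P \left(8 + N\right)$ ($I{\left(P,N \right)} = \left(8 + N\right) N P + 834 = N \left(8 + N\right) P + 834 = N P \left(8 + N\right) + 834 = 834 + N P \left(8 + N\right)$)
$\frac{1}{I{\left(m,w{\left(l{\left(4,2 \right)} \right)} \right)}} = \frac{1}{834 - 755 \left(- \frac{29}{14}\right)^{2} + 8 \left(- \frac{29}{14}\right) \left(-755\right)} = \frac{1}{834 - \frac{634955}{196} + \frac{87580}{7}} = \frac{1}{\frac{1980749}{196}} = \frac{196}{1980749}$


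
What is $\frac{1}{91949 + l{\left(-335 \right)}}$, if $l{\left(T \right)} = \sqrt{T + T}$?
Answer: $\frac{91949}{8454619271} - \frac{i \sqrt{670}}{8454619271} \approx 1.0876 \cdot 10^{-5} - 3.0616 \cdot 10^{-9} i$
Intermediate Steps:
$l{\left(T \right)} = \sqrt{2} \sqrt{T}$ ($l{\left(T \right)} = \sqrt{2 T} = \sqrt{2} \sqrt{T}$)
$\frac{1}{91949 + l{\left(-335 \right)}} = \frac{1}{91949 + \sqrt{2} \sqrt{-335}} = \frac{1}{91949 + \sqrt{2} i \sqrt{335}} = \frac{1}{91949 + i \sqrt{670}}$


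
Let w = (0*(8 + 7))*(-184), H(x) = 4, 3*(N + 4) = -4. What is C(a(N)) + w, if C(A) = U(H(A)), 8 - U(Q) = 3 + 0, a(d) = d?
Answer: 5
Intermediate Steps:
N = -16/3 (N = -4 + (⅓)*(-4) = -4 - 4/3 = -16/3 ≈ -5.3333)
U(Q) = 5 (U(Q) = 8 - (3 + 0) = 8 - 1*3 = 8 - 3 = 5)
C(A) = 5
w = 0 (w = (0*15)*(-184) = 0*(-184) = 0)
C(a(N)) + w = 5 + 0 = 5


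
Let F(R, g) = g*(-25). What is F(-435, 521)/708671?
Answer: -13025/708671 ≈ -0.018379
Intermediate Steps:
F(R, g) = -25*g
F(-435, 521)/708671 = -25*521/708671 = -13025*1/708671 = -13025/708671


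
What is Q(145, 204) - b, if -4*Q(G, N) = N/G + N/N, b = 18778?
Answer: -10891589/580 ≈ -18779.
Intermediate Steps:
Q(G, N) = -¼ - N/(4*G) (Q(G, N) = -(N/G + N/N)/4 = -(N/G + 1)/4 = -(1 + N/G)/4 = -¼ - N/(4*G))
Q(145, 204) - b = (¼)*(-1*145 - 1*204)/145 - 1*18778 = (¼)*(1/145)*(-145 - 204) - 18778 = (¼)*(1/145)*(-349) - 18778 = -349/580 - 18778 = -10891589/580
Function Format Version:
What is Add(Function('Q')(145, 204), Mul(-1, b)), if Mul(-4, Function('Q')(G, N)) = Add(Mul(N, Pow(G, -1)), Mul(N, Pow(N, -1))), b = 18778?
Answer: Rational(-10891589, 580) ≈ -18779.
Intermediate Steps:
Function('Q')(G, N) = Add(Rational(-1, 4), Mul(Rational(-1, 4), N, Pow(G, -1))) (Function('Q')(G, N) = Mul(Rational(-1, 4), Add(Mul(N, Pow(G, -1)), Mul(N, Pow(N, -1)))) = Mul(Rational(-1, 4), Add(Mul(N, Pow(G, -1)), 1)) = Mul(Rational(-1, 4), Add(1, Mul(N, Pow(G, -1)))) = Add(Rational(-1, 4), Mul(Rational(-1, 4), N, Pow(G, -1))))
Add(Function('Q')(145, 204), Mul(-1, b)) = Add(Mul(Rational(1, 4), Pow(145, -1), Add(Mul(-1, 145), Mul(-1, 204))), Mul(-1, 18778)) = Add(Mul(Rational(1, 4), Rational(1, 145), Add(-145, -204)), -18778) = Add(Mul(Rational(1, 4), Rational(1, 145), -349), -18778) = Add(Rational(-349, 580), -18778) = Rational(-10891589, 580)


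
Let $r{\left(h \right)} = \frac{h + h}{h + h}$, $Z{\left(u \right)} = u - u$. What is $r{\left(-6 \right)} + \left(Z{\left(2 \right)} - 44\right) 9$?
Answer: $-395$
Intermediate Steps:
$Z{\left(u \right)} = 0$
$r{\left(h \right)} = 1$ ($r{\left(h \right)} = \frac{2 h}{2 h} = 2 h \frac{1}{2 h} = 1$)
$r{\left(-6 \right)} + \left(Z{\left(2 \right)} - 44\right) 9 = 1 + \left(0 - 44\right) 9 = 1 - 396 = -395$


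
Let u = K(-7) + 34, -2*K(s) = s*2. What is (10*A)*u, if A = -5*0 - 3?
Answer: -1230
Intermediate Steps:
K(s) = -s (K(s) = -s*2/2 = -s)
A = -3 (A = 0 - 3 = -3)
u = 41 (u = -1*(-7) + 34 = 7 + 34 = 41)
(10*A)*u = (10*(-3))*41 = -30*41 = -1230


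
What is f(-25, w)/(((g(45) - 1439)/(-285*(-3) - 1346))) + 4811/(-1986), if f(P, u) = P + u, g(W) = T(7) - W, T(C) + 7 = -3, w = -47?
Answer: -4299817/164838 ≈ -26.085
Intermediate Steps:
T(C) = -10 (T(C) = -7 - 3 = -10)
g(W) = -10 - W
f(-25, w)/(((g(45) - 1439)/(-285*(-3) - 1346))) + 4811/(-1986) = (-25 - 47)/((((-10 - 1*45) - 1439)/(-285*(-3) - 1346))) + 4811/(-1986) = -72*(855 - 1346)/((-10 - 45) - 1439) + 4811*(-1/1986) = -72*(-491/(-55 - 1439)) - 4811/1986 = -72/((-1494*(-1/491))) - 4811/1986 = -72/1494/491 - 4811/1986 = -72*491/1494 - 4811/1986 = -1964/83 - 4811/1986 = -4299817/164838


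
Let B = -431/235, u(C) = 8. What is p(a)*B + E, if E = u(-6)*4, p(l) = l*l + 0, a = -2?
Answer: 5796/235 ≈ 24.664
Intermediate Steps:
B = -431/235 (B = -431*1/235 = -431/235 ≈ -1.8340)
p(l) = l² (p(l) = l² + 0 = l²)
E = 32 (E = 8*4 = 32)
p(a)*B + E = (-2)²*(-431/235) + 32 = 4*(-431/235) + 32 = -1724/235 + 32 = 5796/235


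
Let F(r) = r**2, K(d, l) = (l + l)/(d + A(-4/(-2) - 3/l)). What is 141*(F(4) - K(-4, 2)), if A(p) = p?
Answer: 16920/7 ≈ 2417.1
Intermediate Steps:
K(d, l) = 2*l/(2 + d - 3/l) (K(d, l) = (l + l)/(d + (-4/(-2) - 3/l)) = (2*l)/(d + (-4*(-1/2) - 3/l)) = (2*l)/(d + (2 - 3/l)) = (2*l)/(2 + d - 3/l) = 2*l/(2 + d - 3/l))
141*(F(4) - K(-4, 2)) = 141*(4**2 - 2*2**2/(-3 + 2*2 - 4*2)) = 141*(16 - 2*4/(-3 + 4 - 8)) = 141*(16 - 2*4/(-7)) = 141*(16 - 2*4*(-1)/7) = 141*(16 - 1*(-8/7)) = 141*(16 + 8/7) = 141*(120/7) = 16920/7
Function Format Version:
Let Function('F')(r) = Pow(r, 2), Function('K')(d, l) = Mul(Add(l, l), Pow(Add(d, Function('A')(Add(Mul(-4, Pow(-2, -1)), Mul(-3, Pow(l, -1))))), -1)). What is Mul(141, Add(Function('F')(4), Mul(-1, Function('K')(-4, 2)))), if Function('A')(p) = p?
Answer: Rational(16920, 7) ≈ 2417.1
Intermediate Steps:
Function('K')(d, l) = Mul(2, l, Pow(Add(2, d, Mul(-3, Pow(l, -1))), -1)) (Function('K')(d, l) = Mul(Add(l, l), Pow(Add(d, Add(Mul(-4, Pow(-2, -1)), Mul(-3, Pow(l, -1)))), -1)) = Mul(Mul(2, l), Pow(Add(d, Add(Mul(-4, Rational(-1, 2)), Mul(-3, Pow(l, -1)))), -1)) = Mul(Mul(2, l), Pow(Add(d, Add(2, Mul(-3, Pow(l, -1)))), -1)) = Mul(Mul(2, l), Pow(Add(2, d, Mul(-3, Pow(l, -1))), -1)) = Mul(2, l, Pow(Add(2, d, Mul(-3, Pow(l, -1))), -1)))
Mul(141, Add(Function('F')(4), Mul(-1, Function('K')(-4, 2)))) = Mul(141, Add(Pow(4, 2), Mul(-1, Mul(2, Pow(2, 2), Pow(Add(-3, Mul(2, 2), Mul(-4, 2)), -1))))) = Mul(141, Add(16, Mul(-1, Mul(2, 4, Pow(Add(-3, 4, -8), -1))))) = Mul(141, Add(16, Mul(-1, Mul(2, 4, Pow(-7, -1))))) = Mul(141, Add(16, Mul(-1, Mul(2, 4, Rational(-1, 7))))) = Mul(141, Add(16, Mul(-1, Rational(-8, 7)))) = Mul(141, Add(16, Rational(8, 7))) = Mul(141, Rational(120, 7)) = Rational(16920, 7)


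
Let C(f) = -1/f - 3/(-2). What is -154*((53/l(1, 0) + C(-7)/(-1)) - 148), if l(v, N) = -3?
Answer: 77297/3 ≈ 25766.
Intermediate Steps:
C(f) = 3/2 - 1/f (C(f) = -1/f - 3*(-½) = -1/f + 3/2 = 3/2 - 1/f)
-154*((53/l(1, 0) + C(-7)/(-1)) - 148) = -154*((53/(-3) + (3/2 - 1/(-7))/(-1)) - 148) = -154*((53*(-⅓) + (3/2 - 1*(-⅐))*(-1)) - 148) = -154*((-53/3 + (3/2 + ⅐)*(-1)) - 148) = -154*((-53/3 + (23/14)*(-1)) - 148) = -154*((-53/3 - 23/14) - 148) = -154*(-811/42 - 148) = -154*(-7027/42) = 77297/3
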